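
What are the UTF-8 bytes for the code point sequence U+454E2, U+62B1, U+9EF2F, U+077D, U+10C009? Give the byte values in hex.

F1 85 93 A2 E6 8A B1 F2 9E BC AF DD BD F4 8C 80 89

U+454E2: 4-byte form → F1 85 93 A2.
U+62B1: 3-byte form → E6 8A B1.
U+9EF2F: 4-byte form → F2 9E BC AF.
U+077D: 2-byte form → DD BD.
U+10C009: 4-byte form → F4 8C 80 89.
Concatenated (17 bytes): F1 85 93 A2 E6 8A B1 F2 9E BC AF DD BD F4 8C 80 89.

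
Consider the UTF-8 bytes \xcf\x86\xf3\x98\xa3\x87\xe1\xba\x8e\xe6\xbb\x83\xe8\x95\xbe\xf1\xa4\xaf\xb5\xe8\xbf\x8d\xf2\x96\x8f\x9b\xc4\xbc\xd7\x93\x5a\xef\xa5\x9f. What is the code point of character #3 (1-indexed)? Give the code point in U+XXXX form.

U+1E8E

Offset 0: leading byte 0xCF = 11001111 → 2-byte char #1 = CF 86.
Offset 2: leading byte 0xF3 = 11110011 → 4-byte char #2 = F3 98 A3 87.
Offset 6: leading byte 0xE1 = 11100001 → 3-byte char #3 = E1 BA 8E.
Leading byte 0xE1 = 11100001 matches 1110xxxx → 3-byte sequence.
Byte 1: 0xE1 = 11100001, payload 0001 (4 bits).
Byte 2: 0xBA = 10111010 (10xxxxxx ✓), payload 111010.
Byte 3: 0x8E = 10001110 (10xxxxxx ✓), payload 001110.
Concatenate: 0001111010001110 = 0x1E8E (16 bits → U+1E8E).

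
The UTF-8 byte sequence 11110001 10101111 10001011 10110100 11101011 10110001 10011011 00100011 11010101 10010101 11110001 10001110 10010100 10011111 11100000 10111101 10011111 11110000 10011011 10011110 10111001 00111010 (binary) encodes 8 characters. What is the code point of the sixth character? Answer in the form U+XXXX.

U+0F5F

Offset 0: leading byte 0xF1 = 11110001 → 4-byte char #1 = F1 AF 8B B4.
Offset 4: leading byte 0xEB = 11101011 → 3-byte char #2 = EB B1 9B.
Offset 7: leading byte 0x23 = 00100011 → 1-byte char #3 = 23.
Offset 8: leading byte 0xD5 = 11010101 → 2-byte char #4 = D5 95.
Offset 10: leading byte 0xF1 = 11110001 → 4-byte char #5 = F1 8E 94 9F.
Offset 14: leading byte 0xE0 = 11100000 → 3-byte char #6 = E0 BD 9F.
Leading byte 0xE0 = 11100000 matches 1110xxxx → 3-byte sequence.
Byte 1: 0xE0 = 11100000, payload 0000 (4 bits).
Byte 2: 0xBD = 10111101 (10xxxxxx ✓), payload 111101.
Byte 3: 0x9F = 10011111 (10xxxxxx ✓), payload 011111.
Concatenate: 0000111101011111 = 0xF5F (16 bits → U+0F5F).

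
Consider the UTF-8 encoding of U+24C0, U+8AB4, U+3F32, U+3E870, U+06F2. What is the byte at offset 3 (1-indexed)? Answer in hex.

1-indexed offset 3 is 0-indexed offset 2.
U+24C0 → 3-byte form E2 93 80 at offsets 0–2.
Offset 2 falls in char 1's range; it's byte 3 of E2 93 80 = 0x80.

0x80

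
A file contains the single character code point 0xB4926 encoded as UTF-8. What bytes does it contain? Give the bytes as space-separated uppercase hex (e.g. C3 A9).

F2 B4 A4 A6

U+B4926 = 0xB4926 = 739622 decimal. In range U+10000–U+10FFFF → 4-byte form: 11110xxx 10xxxxxx 10xxxxxx 10xxxxxx.
Binary (21 bits): 010110100100100100110.
Split 3+6+6+6: 010 | 110100 | 100100 | 100110.
Byte 1: 11110010 = 0xF2.
Byte 2: 10110100 = 0xB4.
Byte 3: 10100100 = 0xA4.
Byte 4: 10100110 = 0xA6.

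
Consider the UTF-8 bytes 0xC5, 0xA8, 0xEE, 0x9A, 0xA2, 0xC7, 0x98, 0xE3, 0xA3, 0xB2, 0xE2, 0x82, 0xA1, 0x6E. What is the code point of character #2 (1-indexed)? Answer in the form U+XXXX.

Offset 0: leading byte 0xC5 = 11000101 → 2-byte char #1 = C5 A8.
Offset 2: leading byte 0xEE = 11101110 → 3-byte char #2 = EE 9A A2.
Leading byte 0xEE = 11101110 matches 1110xxxx → 3-byte sequence.
Byte 1: 0xEE = 11101110, payload 1110 (4 bits).
Byte 2: 0x9A = 10011010 (10xxxxxx ✓), payload 011010.
Byte 3: 0xA2 = 10100010 (10xxxxxx ✓), payload 100010.
Concatenate: 1110011010100010 = 0xE6A2 (16 bits → U+E6A2).

U+E6A2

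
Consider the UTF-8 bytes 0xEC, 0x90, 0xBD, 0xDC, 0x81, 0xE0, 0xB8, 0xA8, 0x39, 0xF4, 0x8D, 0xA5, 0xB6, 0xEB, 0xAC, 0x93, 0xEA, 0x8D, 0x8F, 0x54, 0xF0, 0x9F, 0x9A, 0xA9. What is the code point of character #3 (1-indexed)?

U+0E28

Offset 0: leading byte 0xEC = 11101100 → 3-byte char #1 = EC 90 BD.
Offset 3: leading byte 0xDC = 11011100 → 2-byte char #2 = DC 81.
Offset 5: leading byte 0xE0 = 11100000 → 3-byte char #3 = E0 B8 A8.
Leading byte 0xE0 = 11100000 matches 1110xxxx → 3-byte sequence.
Byte 1: 0xE0 = 11100000, payload 0000 (4 bits).
Byte 2: 0xB8 = 10111000 (10xxxxxx ✓), payload 111000.
Byte 3: 0xA8 = 10101000 (10xxxxxx ✓), payload 101000.
Concatenate: 0000111000101000 = 0xE28 (16 bits → U+0E28).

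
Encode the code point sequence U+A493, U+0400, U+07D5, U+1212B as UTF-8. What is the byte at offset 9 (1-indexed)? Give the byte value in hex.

1-indexed offset 9 is 0-indexed offset 8.
U+A493 → 3-byte form EA 92 93 at offsets 0–2.
U+0400 → 2-byte form D0 80 at offsets 3–4.
U+07D5 → 2-byte form DF 95 at offsets 5–6.
U+1212B → 4-byte form F0 92 84 AB at offsets 7–10.
Offset 8 falls in char 4's range; it's byte 2 of F0 92 84 AB = 0x92.

0x92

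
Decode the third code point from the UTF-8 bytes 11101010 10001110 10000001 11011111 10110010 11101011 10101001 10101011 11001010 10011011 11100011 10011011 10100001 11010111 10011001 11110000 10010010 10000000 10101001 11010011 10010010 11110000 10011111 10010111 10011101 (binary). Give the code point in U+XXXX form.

U+BA6B

Offset 0: leading byte 0xEA = 11101010 → 3-byte char #1 = EA 8E 81.
Offset 3: leading byte 0xDF = 11011111 → 2-byte char #2 = DF B2.
Offset 5: leading byte 0xEB = 11101011 → 3-byte char #3 = EB A9 AB.
Leading byte 0xEB = 11101011 matches 1110xxxx → 3-byte sequence.
Byte 1: 0xEB = 11101011, payload 1011 (4 bits).
Byte 2: 0xA9 = 10101001 (10xxxxxx ✓), payload 101001.
Byte 3: 0xAB = 10101011 (10xxxxxx ✓), payload 101011.
Concatenate: 1011101001101011 = 0xBA6B (16 bits → U+BA6B).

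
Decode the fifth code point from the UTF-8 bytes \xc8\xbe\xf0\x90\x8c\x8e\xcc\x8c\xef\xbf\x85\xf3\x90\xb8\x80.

Offset 0: leading byte 0xC8 = 11001000 → 2-byte char #1 = C8 BE.
Offset 2: leading byte 0xF0 = 11110000 → 4-byte char #2 = F0 90 8C 8E.
Offset 6: leading byte 0xCC = 11001100 → 2-byte char #3 = CC 8C.
Offset 8: leading byte 0xEF = 11101111 → 3-byte char #4 = EF BF 85.
Offset 11: leading byte 0xF3 = 11110011 → 4-byte char #5 = F3 90 B8 80.
Leading byte 0xF3 = 11110011 matches 11110xxx → 4-byte sequence.
Byte 1: 0xF3 = 11110011, payload 011 (3 bits).
Byte 2: 0x90 = 10010000 (10xxxxxx ✓), payload 010000.
Byte 3: 0xB8 = 10111000 (10xxxxxx ✓), payload 111000.
Byte 4: 0x80 = 10000000 (10xxxxxx ✓), payload 000000.
Concatenate: 011010000111000000000 = 0xD0E00 (21 bits → U+D0E00).

U+D0E00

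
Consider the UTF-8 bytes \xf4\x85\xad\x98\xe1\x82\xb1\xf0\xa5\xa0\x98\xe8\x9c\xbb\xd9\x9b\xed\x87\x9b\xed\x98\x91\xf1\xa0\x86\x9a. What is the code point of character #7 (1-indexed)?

Offset 0: leading byte 0xF4 = 11110100 → 4-byte char #1 = F4 85 AD 98.
Offset 4: leading byte 0xE1 = 11100001 → 3-byte char #2 = E1 82 B1.
Offset 7: leading byte 0xF0 = 11110000 → 4-byte char #3 = F0 A5 A0 98.
Offset 11: leading byte 0xE8 = 11101000 → 3-byte char #4 = E8 9C BB.
Offset 14: leading byte 0xD9 = 11011001 → 2-byte char #5 = D9 9B.
Offset 16: leading byte 0xED = 11101101 → 3-byte char #6 = ED 87 9B.
Offset 19: leading byte 0xED = 11101101 → 3-byte char #7 = ED 98 91.
Leading byte 0xED = 11101101 matches 1110xxxx → 3-byte sequence.
Byte 1: 0xED = 11101101, payload 1101 (4 bits).
Byte 2: 0x98 = 10011000 (10xxxxxx ✓), payload 011000.
Byte 3: 0x91 = 10010001 (10xxxxxx ✓), payload 010001.
Concatenate: 1101011000010001 = 0xD611 (16 bits → U+D611).

U+D611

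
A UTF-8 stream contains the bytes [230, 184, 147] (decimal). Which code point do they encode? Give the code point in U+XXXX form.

Leading byte 0xE6 = 11100110 matches 1110xxxx → 3-byte sequence.
Byte 1: 0xE6 = 11100110, payload 0110 (4 bits).
Byte 2: 0xB8 = 10111000 (10xxxxxx ✓), payload 111000.
Byte 3: 0x93 = 10010011 (10xxxxxx ✓), payload 010011.
Concatenate: 0110111000010011 = 0x6E13 (16 bits → U+6E13).

U+6E13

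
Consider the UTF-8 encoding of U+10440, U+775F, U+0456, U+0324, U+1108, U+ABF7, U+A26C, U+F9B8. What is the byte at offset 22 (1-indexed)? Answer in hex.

0xA6

1-indexed offset 22 is 0-indexed offset 21.
U+10440 → 4-byte form F0 90 91 80 at offsets 0–3.
U+775F → 3-byte form E7 9D 9F at offsets 4–6.
U+0456 → 2-byte form D1 96 at offsets 7–8.
U+0324 → 2-byte form CC A4 at offsets 9–10.
U+1108 → 3-byte form E1 84 88 at offsets 11–13.
U+ABF7 → 3-byte form EA AF B7 at offsets 14–16.
U+A26C → 3-byte form EA 89 AC at offsets 17–19.
U+F9B8 → 3-byte form EF A6 B8 at offsets 20–22.
Offset 21 falls in char 8's range; it's byte 2 of EF A6 B8 = 0xA6.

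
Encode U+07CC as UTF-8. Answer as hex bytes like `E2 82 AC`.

DF 8C

U+07CC = 0x7CC = 1996 decimal. In range U+0080–U+07FF → 2-byte form: 110xxxxx 10xxxxxx.
Binary (11 bits): 11111001100.
Split 5+6: 11111 | 001100.
Byte 1: 11011111 = 0xDF.
Byte 2: 10001100 = 0x8C.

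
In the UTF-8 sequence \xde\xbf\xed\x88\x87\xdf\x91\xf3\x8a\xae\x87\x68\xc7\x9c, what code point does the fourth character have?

Offset 0: leading byte 0xDE = 11011110 → 2-byte char #1 = DE BF.
Offset 2: leading byte 0xED = 11101101 → 3-byte char #2 = ED 88 87.
Offset 5: leading byte 0xDF = 11011111 → 2-byte char #3 = DF 91.
Offset 7: leading byte 0xF3 = 11110011 → 4-byte char #4 = F3 8A AE 87.
Leading byte 0xF3 = 11110011 matches 11110xxx → 4-byte sequence.
Byte 1: 0xF3 = 11110011, payload 011 (3 bits).
Byte 2: 0x8A = 10001010 (10xxxxxx ✓), payload 001010.
Byte 3: 0xAE = 10101110 (10xxxxxx ✓), payload 101110.
Byte 4: 0x87 = 10000111 (10xxxxxx ✓), payload 000111.
Concatenate: 011001010101110000111 = 0xCAB87 (21 bits → U+CAB87).

U+CAB87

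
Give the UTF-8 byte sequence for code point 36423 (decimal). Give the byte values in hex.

E8 B9 87

U+8E47 = 0x8E47 = 36423 decimal. In range U+0800–U+FFFF → 3-byte form: 1110xxxx 10xxxxxx 10xxxxxx.
Binary (16 bits): 1000111001000111.
Split 4+6+6: 1000 | 111001 | 000111.
Byte 1: 11101000 = 0xE8.
Byte 2: 10111001 = 0xB9.
Byte 3: 10000111 = 0x87.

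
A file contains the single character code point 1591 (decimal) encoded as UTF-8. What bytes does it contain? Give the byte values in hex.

D8 B7

U+0637 = 0x637 = 1591 decimal. In range U+0080–U+07FF → 2-byte form: 110xxxxx 10xxxxxx.
Binary (11 bits): 11000110111.
Split 5+6: 11000 | 110111.
Byte 1: 11011000 = 0xD8.
Byte 2: 10110111 = 0xB7.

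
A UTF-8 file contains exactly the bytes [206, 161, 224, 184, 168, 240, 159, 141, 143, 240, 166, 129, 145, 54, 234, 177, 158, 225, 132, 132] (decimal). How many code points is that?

Byte at offset 0: 0xCE = 11001110 → 2-byte char (#1). Advance 2.
Byte at offset 2: 0xE0 = 11100000 → 3-byte char (#2). Advance 3.
Byte at offset 5: 0xF0 = 11110000 → 4-byte char (#3). Advance 4.
Byte at offset 9: 0xF0 = 11110000 → 4-byte char (#4). Advance 4.
Byte at offset 13: 0x36 = 00110110 → 1-byte char (#5). Advance 1.
Byte at offset 14: 0xEA = 11101010 → 3-byte char (#6). Advance 3.
Byte at offset 17: 0xE1 = 11100001 → 3-byte char (#7). Advance 3.
Reached end at offset 20 after 7 code points.

7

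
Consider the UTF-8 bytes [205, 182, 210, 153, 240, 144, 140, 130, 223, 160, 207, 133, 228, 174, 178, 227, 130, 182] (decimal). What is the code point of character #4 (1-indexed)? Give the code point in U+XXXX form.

Offset 0: leading byte 0xCD = 11001101 → 2-byte char #1 = CD B6.
Offset 2: leading byte 0xD2 = 11010010 → 2-byte char #2 = D2 99.
Offset 4: leading byte 0xF0 = 11110000 → 4-byte char #3 = F0 90 8C 82.
Offset 8: leading byte 0xDF = 11011111 → 2-byte char #4 = DF A0.
Leading byte 0xDF = 11011111 matches 110xxxxx → 2-byte sequence.
Byte 1: 0xDF = 11011111, payload 11111 (5 bits).
Byte 2: 0xA0 = 10100000 (10xxxxxx ✓), payload 100000.
Concatenate: 11111100000 = 0x7E0 (11 bits → U+07E0).

U+07E0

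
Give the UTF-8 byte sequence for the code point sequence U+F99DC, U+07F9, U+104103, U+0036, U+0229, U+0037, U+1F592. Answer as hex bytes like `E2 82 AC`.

F3 B9 A7 9C DF B9 F4 84 84 83 36 C8 A9 37 F0 9F 96 92

U+F99DC: 4-byte form → F3 B9 A7 9C.
U+07F9: 2-byte form → DF B9.
U+104103: 4-byte form → F4 84 84 83.
U+0036: 1-byte form → 36.
U+0229: 2-byte form → C8 A9.
U+0037: 1-byte form → 37.
U+1F592: 4-byte form → F0 9F 96 92.
Concatenated (18 bytes): F3 B9 A7 9C DF B9 F4 84 84 83 36 C8 A9 37 F0 9F 96 92.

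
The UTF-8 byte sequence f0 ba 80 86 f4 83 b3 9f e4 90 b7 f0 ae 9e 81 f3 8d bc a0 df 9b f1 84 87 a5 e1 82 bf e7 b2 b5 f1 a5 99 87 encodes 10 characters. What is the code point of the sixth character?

Offset 0: leading byte 0xF0 = 11110000 → 4-byte char #1 = F0 BA 80 86.
Offset 4: leading byte 0xF4 = 11110100 → 4-byte char #2 = F4 83 B3 9F.
Offset 8: leading byte 0xE4 = 11100100 → 3-byte char #3 = E4 90 B7.
Offset 11: leading byte 0xF0 = 11110000 → 4-byte char #4 = F0 AE 9E 81.
Offset 15: leading byte 0xF3 = 11110011 → 4-byte char #5 = F3 8D BC A0.
Offset 19: leading byte 0xDF = 11011111 → 2-byte char #6 = DF 9B.
Leading byte 0xDF = 11011111 matches 110xxxxx → 2-byte sequence.
Byte 1: 0xDF = 11011111, payload 11111 (5 bits).
Byte 2: 0x9B = 10011011 (10xxxxxx ✓), payload 011011.
Concatenate: 11111011011 = 0x7DB (11 bits → U+07DB).

U+07DB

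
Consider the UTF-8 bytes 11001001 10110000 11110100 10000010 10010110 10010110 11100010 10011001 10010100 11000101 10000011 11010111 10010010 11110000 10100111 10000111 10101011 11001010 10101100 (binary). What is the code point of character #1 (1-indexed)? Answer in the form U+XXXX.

U+0270

Offset 0: leading byte 0xC9 = 11001001 → 2-byte char #1 = C9 B0.
Leading byte 0xC9 = 11001001 matches 110xxxxx → 2-byte sequence.
Byte 1: 0xC9 = 11001001, payload 01001 (5 bits).
Byte 2: 0xB0 = 10110000 (10xxxxxx ✓), payload 110000.
Concatenate: 01001110000 = 0x270 (11 bits → U+0270).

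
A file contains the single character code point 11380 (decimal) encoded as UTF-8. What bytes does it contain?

U+2C74 = 0x2C74 = 11380 decimal. In range U+0800–U+FFFF → 3-byte form: 1110xxxx 10xxxxxx 10xxxxxx.
Binary (16 bits): 0010110001110100.
Split 4+6+6: 0010 | 110001 | 110100.
Byte 1: 11100010 = 0xE2.
Byte 2: 10110001 = 0xB1.
Byte 3: 10110100 = 0xB4.

E2 B1 B4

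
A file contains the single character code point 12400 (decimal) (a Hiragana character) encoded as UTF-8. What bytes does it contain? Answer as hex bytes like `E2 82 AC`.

U+3070 = 0x3070 = 12400 decimal. In range U+0800–U+FFFF → 3-byte form: 1110xxxx 10xxxxxx 10xxxxxx.
Binary (16 bits): 0011000001110000.
Split 4+6+6: 0011 | 000001 | 110000.
Byte 1: 11100011 = 0xE3.
Byte 2: 10000001 = 0x81.
Byte 3: 10110000 = 0xB0.

E3 81 B0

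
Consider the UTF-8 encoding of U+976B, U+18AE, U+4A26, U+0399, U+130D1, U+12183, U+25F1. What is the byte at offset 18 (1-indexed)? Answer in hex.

0x86

1-indexed offset 18 is 0-indexed offset 17.
U+976B → 3-byte form E9 9D AB at offsets 0–2.
U+18AE → 3-byte form E1 A2 AE at offsets 3–5.
U+4A26 → 3-byte form E4 A8 A6 at offsets 6–8.
U+0399 → 2-byte form CE 99 at offsets 9–10.
U+130D1 → 4-byte form F0 93 83 91 at offsets 11–14.
U+12183 → 4-byte form F0 92 86 83 at offsets 15–18.
Offset 17 falls in char 6's range; it's byte 3 of F0 92 86 83 = 0x86.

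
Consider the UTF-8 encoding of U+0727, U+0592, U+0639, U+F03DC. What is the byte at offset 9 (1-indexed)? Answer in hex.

1-indexed offset 9 is 0-indexed offset 8.
U+0727 → 2-byte form DC A7 at offsets 0–1.
U+0592 → 2-byte form D6 92 at offsets 2–3.
U+0639 → 2-byte form D8 B9 at offsets 4–5.
U+F03DC → 4-byte form F3 B0 8F 9C at offsets 6–9.
Offset 8 falls in char 4's range; it's byte 3 of F3 B0 8F 9C = 0x8F.

0x8F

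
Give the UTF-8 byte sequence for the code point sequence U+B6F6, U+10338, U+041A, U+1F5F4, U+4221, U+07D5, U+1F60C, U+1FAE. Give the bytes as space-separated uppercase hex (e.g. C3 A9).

EB 9B B6 F0 90 8C B8 D0 9A F0 9F 97 B4 E4 88 A1 DF 95 F0 9F 98 8C E1 BE AE

U+B6F6: 3-byte form → EB 9B B6.
U+10338: 4-byte form → F0 90 8C B8.
U+041A: 2-byte form → D0 9A.
U+1F5F4: 4-byte form → F0 9F 97 B4.
U+4221: 3-byte form → E4 88 A1.
U+07D5: 2-byte form → DF 95.
U+1F60C: 4-byte form → F0 9F 98 8C.
U+1FAE: 3-byte form → E1 BE AE.
Concatenated (25 bytes): EB 9B B6 F0 90 8C B8 D0 9A F0 9F 97 B4 E4 88 A1 DF 95 F0 9F 98 8C E1 BE AE.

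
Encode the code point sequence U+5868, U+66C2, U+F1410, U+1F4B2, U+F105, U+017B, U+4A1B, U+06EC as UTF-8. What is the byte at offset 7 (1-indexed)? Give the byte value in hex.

0xF3

1-indexed offset 7 is 0-indexed offset 6.
U+5868 → 3-byte form E5 A1 A8 at offsets 0–2.
U+66C2 → 3-byte form E6 9B 82 at offsets 3–5.
U+F1410 → 4-byte form F3 B1 90 90 at offsets 6–9.
Offset 6 falls in char 3's range; it's byte 1 of F3 B1 90 90 = 0xF3.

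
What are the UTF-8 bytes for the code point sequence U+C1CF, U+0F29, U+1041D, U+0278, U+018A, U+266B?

EC 87 8F E0 BC A9 F0 90 90 9D C9 B8 C6 8A E2 99 AB

U+C1CF: 3-byte form → EC 87 8F.
U+0F29: 3-byte form → E0 BC A9.
U+1041D: 4-byte form → F0 90 90 9D.
U+0278: 2-byte form → C9 B8.
U+018A: 2-byte form → C6 8A.
U+266B: 3-byte form → E2 99 AB.
Concatenated (17 bytes): EC 87 8F E0 BC A9 F0 90 90 9D C9 B8 C6 8A E2 99 AB.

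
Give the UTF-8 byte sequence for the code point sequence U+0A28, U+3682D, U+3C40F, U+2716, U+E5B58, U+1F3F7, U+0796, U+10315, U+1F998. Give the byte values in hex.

U+0A28: 3-byte form → E0 A8 A8.
U+3682D: 4-byte form → F0 B6 A0 AD.
U+3C40F: 4-byte form → F0 BC 90 8F.
U+2716: 3-byte form → E2 9C 96.
U+E5B58: 4-byte form → F3 A5 AD 98.
U+1F3F7: 4-byte form → F0 9F 8F B7.
U+0796: 2-byte form → DE 96.
U+10315: 4-byte form → F0 90 8C 95.
U+1F998: 4-byte form → F0 9F A6 98.
Concatenated (32 bytes): E0 A8 A8 F0 B6 A0 AD F0 BC 90 8F E2 9C 96 F3 A5 AD 98 F0 9F 8F B7 DE 96 F0 90 8C 95 F0 9F A6 98.

E0 A8 A8 F0 B6 A0 AD F0 BC 90 8F E2 9C 96 F3 A5 AD 98 F0 9F 8F B7 DE 96 F0 90 8C 95 F0 9F A6 98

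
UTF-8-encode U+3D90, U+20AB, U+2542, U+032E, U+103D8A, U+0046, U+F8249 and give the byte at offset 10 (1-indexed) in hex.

1-indexed offset 10 is 0-indexed offset 9.
U+3D90 → 3-byte form E3 B6 90 at offsets 0–2.
U+20AB → 3-byte form E2 82 AB at offsets 3–5.
U+2542 → 3-byte form E2 95 82 at offsets 6–8.
U+032E → 2-byte form CC AE at offsets 9–10.
Offset 9 falls in char 4's range; it's byte 1 of CC AE = 0xCC.

0xCC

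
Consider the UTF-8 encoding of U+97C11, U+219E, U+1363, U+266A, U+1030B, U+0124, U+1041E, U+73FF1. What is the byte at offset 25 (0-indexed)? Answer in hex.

0xBF

U+97C11 → 4-byte form F2 97 B0 91 at offsets 0–3.
U+219E → 3-byte form E2 86 9E at offsets 4–6.
U+1363 → 3-byte form E1 8D A3 at offsets 7–9.
U+266A → 3-byte form E2 99 AA at offsets 10–12.
U+1030B → 4-byte form F0 90 8C 8B at offsets 13–16.
U+0124 → 2-byte form C4 A4 at offsets 17–18.
U+1041E → 4-byte form F0 90 90 9E at offsets 19–22.
U+73FF1 → 4-byte form F1 B3 BF B1 at offsets 23–26.
Offset 25 falls in char 8's range; it's byte 3 of F1 B3 BF B1 = 0xBF.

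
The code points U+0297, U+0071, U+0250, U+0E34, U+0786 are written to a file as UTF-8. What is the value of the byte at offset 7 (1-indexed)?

0xB8

1-indexed offset 7 is 0-indexed offset 6.
U+0297 → 2-byte form CA 97 at offsets 0–1.
U+0071 → 1-byte form 71 at offsets 2–2.
U+0250 → 2-byte form C9 90 at offsets 3–4.
U+0E34 → 3-byte form E0 B8 B4 at offsets 5–7.
Offset 6 falls in char 4's range; it's byte 2 of E0 B8 B4 = 0xB8.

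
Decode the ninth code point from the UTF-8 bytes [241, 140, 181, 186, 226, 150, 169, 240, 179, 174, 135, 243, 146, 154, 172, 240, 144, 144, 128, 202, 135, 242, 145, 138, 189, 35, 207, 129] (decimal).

Offset 0: leading byte 0xF1 = 11110001 → 4-byte char #1 = F1 8C B5 BA.
Offset 4: leading byte 0xE2 = 11100010 → 3-byte char #2 = E2 96 A9.
Offset 7: leading byte 0xF0 = 11110000 → 4-byte char #3 = F0 B3 AE 87.
Offset 11: leading byte 0xF3 = 11110011 → 4-byte char #4 = F3 92 9A AC.
Offset 15: leading byte 0xF0 = 11110000 → 4-byte char #5 = F0 90 90 80.
Offset 19: leading byte 0xCA = 11001010 → 2-byte char #6 = CA 87.
Offset 21: leading byte 0xF2 = 11110010 → 4-byte char #7 = F2 91 8A BD.
Offset 25: leading byte 0x23 = 00100011 → 1-byte char #8 = 23.
Offset 26: leading byte 0xCF = 11001111 → 2-byte char #9 = CF 81.
Leading byte 0xCF = 11001111 matches 110xxxxx → 2-byte sequence.
Byte 1: 0xCF = 11001111, payload 01111 (5 bits).
Byte 2: 0x81 = 10000001 (10xxxxxx ✓), payload 000001.
Concatenate: 01111000001 = 0x3C1 (11 bits → U+03C1).

U+03C1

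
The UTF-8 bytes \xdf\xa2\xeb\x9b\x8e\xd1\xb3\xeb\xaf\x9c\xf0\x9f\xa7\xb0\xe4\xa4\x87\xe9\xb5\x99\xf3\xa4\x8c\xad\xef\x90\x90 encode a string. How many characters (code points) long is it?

Byte at offset 0: 0xDF = 11011111 → 2-byte char (#1). Advance 2.
Byte at offset 2: 0xEB = 11101011 → 3-byte char (#2). Advance 3.
Byte at offset 5: 0xD1 = 11010001 → 2-byte char (#3). Advance 2.
Byte at offset 7: 0xEB = 11101011 → 3-byte char (#4). Advance 3.
Byte at offset 10: 0xF0 = 11110000 → 4-byte char (#5). Advance 4.
Byte at offset 14: 0xE4 = 11100100 → 3-byte char (#6). Advance 3.
Byte at offset 17: 0xE9 = 11101001 → 3-byte char (#7). Advance 3.
Byte at offset 20: 0xF3 = 11110011 → 4-byte char (#8). Advance 4.
Byte at offset 24: 0xEF = 11101111 → 3-byte char (#9). Advance 3.
Reached end at offset 27 after 9 code points.

9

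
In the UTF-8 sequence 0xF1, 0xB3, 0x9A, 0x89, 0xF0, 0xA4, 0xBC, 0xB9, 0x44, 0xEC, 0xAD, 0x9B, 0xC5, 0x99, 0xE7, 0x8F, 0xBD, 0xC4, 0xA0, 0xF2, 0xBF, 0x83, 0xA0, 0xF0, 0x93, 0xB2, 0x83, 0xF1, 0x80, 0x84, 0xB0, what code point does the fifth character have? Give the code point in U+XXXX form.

Offset 0: leading byte 0xF1 = 11110001 → 4-byte char #1 = F1 B3 9A 89.
Offset 4: leading byte 0xF0 = 11110000 → 4-byte char #2 = F0 A4 BC B9.
Offset 8: leading byte 0x44 = 01000100 → 1-byte char #3 = 44.
Offset 9: leading byte 0xEC = 11101100 → 3-byte char #4 = EC AD 9B.
Offset 12: leading byte 0xC5 = 11000101 → 2-byte char #5 = C5 99.
Leading byte 0xC5 = 11000101 matches 110xxxxx → 2-byte sequence.
Byte 1: 0xC5 = 11000101, payload 00101 (5 bits).
Byte 2: 0x99 = 10011001 (10xxxxxx ✓), payload 011001.
Concatenate: 00101011001 = 0x159 (11 bits → U+0159).

U+0159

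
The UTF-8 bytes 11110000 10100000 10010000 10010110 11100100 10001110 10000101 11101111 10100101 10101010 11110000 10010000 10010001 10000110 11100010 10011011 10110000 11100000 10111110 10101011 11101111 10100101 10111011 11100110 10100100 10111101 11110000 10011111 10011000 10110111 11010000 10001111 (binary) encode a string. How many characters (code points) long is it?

Byte at offset 0: 0xF0 = 11110000 → 4-byte char (#1). Advance 4.
Byte at offset 4: 0xE4 = 11100100 → 3-byte char (#2). Advance 3.
Byte at offset 7: 0xEF = 11101111 → 3-byte char (#3). Advance 3.
Byte at offset 10: 0xF0 = 11110000 → 4-byte char (#4). Advance 4.
Byte at offset 14: 0xE2 = 11100010 → 3-byte char (#5). Advance 3.
Byte at offset 17: 0xE0 = 11100000 → 3-byte char (#6). Advance 3.
Byte at offset 20: 0xEF = 11101111 → 3-byte char (#7). Advance 3.
Byte at offset 23: 0xE6 = 11100110 → 3-byte char (#8). Advance 3.
Byte at offset 26: 0xF0 = 11110000 → 4-byte char (#9). Advance 4.
Byte at offset 30: 0xD0 = 11010000 → 2-byte char (#10). Advance 2.
Reached end at offset 32 after 10 code points.

10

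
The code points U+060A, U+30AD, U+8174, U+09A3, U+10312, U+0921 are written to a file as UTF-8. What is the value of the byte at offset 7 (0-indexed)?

U+060A → 2-byte form D8 8A at offsets 0–1.
U+30AD → 3-byte form E3 82 AD at offsets 2–4.
U+8174 → 3-byte form E8 85 B4 at offsets 5–7.
Offset 7 falls in char 3's range; it's byte 3 of E8 85 B4 = 0xB4.

0xB4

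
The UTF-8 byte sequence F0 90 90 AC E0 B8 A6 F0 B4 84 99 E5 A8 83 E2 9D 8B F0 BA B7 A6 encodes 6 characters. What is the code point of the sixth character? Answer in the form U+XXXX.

Offset 0: leading byte 0xF0 = 11110000 → 4-byte char #1 = F0 90 90 AC.
Offset 4: leading byte 0xE0 = 11100000 → 3-byte char #2 = E0 B8 A6.
Offset 7: leading byte 0xF0 = 11110000 → 4-byte char #3 = F0 B4 84 99.
Offset 11: leading byte 0xE5 = 11100101 → 3-byte char #4 = E5 A8 83.
Offset 14: leading byte 0xE2 = 11100010 → 3-byte char #5 = E2 9D 8B.
Offset 17: leading byte 0xF0 = 11110000 → 4-byte char #6 = F0 BA B7 A6.
Leading byte 0xF0 = 11110000 matches 11110xxx → 4-byte sequence.
Byte 1: 0xF0 = 11110000, payload 000 (3 bits).
Byte 2: 0xBA = 10111010 (10xxxxxx ✓), payload 111010.
Byte 3: 0xB7 = 10110111 (10xxxxxx ✓), payload 110111.
Byte 4: 0xA6 = 10100110 (10xxxxxx ✓), payload 100110.
Concatenate: 000111010110111100110 = 0x3ADE6 (21 bits → U+3ADE6).

U+3ADE6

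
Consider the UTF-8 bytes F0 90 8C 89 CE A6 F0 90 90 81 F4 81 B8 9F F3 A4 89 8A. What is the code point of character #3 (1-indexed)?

Offset 0: leading byte 0xF0 = 11110000 → 4-byte char #1 = F0 90 8C 89.
Offset 4: leading byte 0xCE = 11001110 → 2-byte char #2 = CE A6.
Offset 6: leading byte 0xF0 = 11110000 → 4-byte char #3 = F0 90 90 81.
Leading byte 0xF0 = 11110000 matches 11110xxx → 4-byte sequence.
Byte 1: 0xF0 = 11110000, payload 000 (3 bits).
Byte 2: 0x90 = 10010000 (10xxxxxx ✓), payload 010000.
Byte 3: 0x90 = 10010000 (10xxxxxx ✓), payload 010000.
Byte 4: 0x81 = 10000001 (10xxxxxx ✓), payload 000001.
Concatenate: 000010000010000000001 = 0x10401 (21 bits → U+10401).

U+10401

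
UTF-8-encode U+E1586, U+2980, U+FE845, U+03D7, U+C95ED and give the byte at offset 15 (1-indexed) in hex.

1-indexed offset 15 is 0-indexed offset 14.
U+E1586 → 4-byte form F3 A1 96 86 at offsets 0–3.
U+2980 → 3-byte form E2 A6 80 at offsets 4–6.
U+FE845 → 4-byte form F3 BE A1 85 at offsets 7–10.
U+03D7 → 2-byte form CF 97 at offsets 11–12.
U+C95ED → 4-byte form F3 89 97 AD at offsets 13–16.
Offset 14 falls in char 5's range; it's byte 2 of F3 89 97 AD = 0x89.

0x89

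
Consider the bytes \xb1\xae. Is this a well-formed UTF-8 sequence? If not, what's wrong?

invalid (continuation byte with no leading byte)

Byte 0xB1 = 10110001 has the form 10xxxxxx — a continuation byte — but there is no preceding leading byte.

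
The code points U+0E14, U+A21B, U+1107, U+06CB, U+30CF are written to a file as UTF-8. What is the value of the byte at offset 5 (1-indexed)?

1-indexed offset 5 is 0-indexed offset 4.
U+0E14 → 3-byte form E0 B8 94 at offsets 0–2.
U+A21B → 3-byte form EA 88 9B at offsets 3–5.
Offset 4 falls in char 2's range; it's byte 2 of EA 88 9B = 0x88.

0x88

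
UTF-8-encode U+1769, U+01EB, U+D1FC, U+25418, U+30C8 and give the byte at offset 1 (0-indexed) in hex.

U+1769 → 3-byte form E1 9D A9 at offsets 0–2.
Offset 1 falls in char 1's range; it's byte 2 of E1 9D A9 = 0x9D.

0x9D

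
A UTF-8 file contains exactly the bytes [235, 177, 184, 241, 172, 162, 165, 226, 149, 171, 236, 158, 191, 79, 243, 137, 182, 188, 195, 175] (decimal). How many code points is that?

Byte at offset 0: 0xEB = 11101011 → 3-byte char (#1). Advance 3.
Byte at offset 3: 0xF1 = 11110001 → 4-byte char (#2). Advance 4.
Byte at offset 7: 0xE2 = 11100010 → 3-byte char (#3). Advance 3.
Byte at offset 10: 0xEC = 11101100 → 3-byte char (#4). Advance 3.
Byte at offset 13: 0x4F = 01001111 → 1-byte char (#5). Advance 1.
Byte at offset 14: 0xF3 = 11110011 → 4-byte char (#6). Advance 4.
Byte at offset 18: 0xC3 = 11000011 → 2-byte char (#7). Advance 2.
Reached end at offset 20 after 7 code points.

7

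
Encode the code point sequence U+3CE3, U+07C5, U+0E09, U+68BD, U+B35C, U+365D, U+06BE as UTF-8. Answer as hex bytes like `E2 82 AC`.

U+3CE3: 3-byte form → E3 B3 A3.
U+07C5: 2-byte form → DF 85.
U+0E09: 3-byte form → E0 B8 89.
U+68BD: 3-byte form → E6 A2 BD.
U+B35C: 3-byte form → EB 8D 9C.
U+365D: 3-byte form → E3 99 9D.
U+06BE: 2-byte form → DA BE.
Concatenated (19 bytes): E3 B3 A3 DF 85 E0 B8 89 E6 A2 BD EB 8D 9C E3 99 9D DA BE.

E3 B3 A3 DF 85 E0 B8 89 E6 A2 BD EB 8D 9C E3 99 9D DA BE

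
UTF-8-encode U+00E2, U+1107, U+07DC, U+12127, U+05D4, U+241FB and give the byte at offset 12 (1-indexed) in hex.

0xD7

1-indexed offset 12 is 0-indexed offset 11.
U+00E2 → 2-byte form C3 A2 at offsets 0–1.
U+1107 → 3-byte form E1 84 87 at offsets 2–4.
U+07DC → 2-byte form DF 9C at offsets 5–6.
U+12127 → 4-byte form F0 92 84 A7 at offsets 7–10.
U+05D4 → 2-byte form D7 94 at offsets 11–12.
Offset 11 falls in char 5's range; it's byte 1 of D7 94 = 0xD7.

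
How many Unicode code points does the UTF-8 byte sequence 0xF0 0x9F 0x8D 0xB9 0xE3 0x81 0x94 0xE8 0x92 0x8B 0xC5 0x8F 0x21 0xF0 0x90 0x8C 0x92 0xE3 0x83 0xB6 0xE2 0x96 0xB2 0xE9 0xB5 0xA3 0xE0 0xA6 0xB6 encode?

Byte at offset 0: 0xF0 = 11110000 → 4-byte char (#1). Advance 4.
Byte at offset 4: 0xE3 = 11100011 → 3-byte char (#2). Advance 3.
Byte at offset 7: 0xE8 = 11101000 → 3-byte char (#3). Advance 3.
Byte at offset 10: 0xC5 = 11000101 → 2-byte char (#4). Advance 2.
Byte at offset 12: 0x21 = 00100001 → 1-byte char (#5). Advance 1.
Byte at offset 13: 0xF0 = 11110000 → 4-byte char (#6). Advance 4.
Byte at offset 17: 0xE3 = 11100011 → 3-byte char (#7). Advance 3.
Byte at offset 20: 0xE2 = 11100010 → 3-byte char (#8). Advance 3.
Byte at offset 23: 0xE9 = 11101001 → 3-byte char (#9). Advance 3.
Byte at offset 26: 0xE0 = 11100000 → 3-byte char (#10). Advance 3.
Reached end at offset 29 after 10 code points.

10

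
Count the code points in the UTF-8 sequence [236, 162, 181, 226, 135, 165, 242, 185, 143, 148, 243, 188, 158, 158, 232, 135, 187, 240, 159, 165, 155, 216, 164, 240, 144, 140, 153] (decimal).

Byte at offset 0: 0xEC = 11101100 → 3-byte char (#1). Advance 3.
Byte at offset 3: 0xE2 = 11100010 → 3-byte char (#2). Advance 3.
Byte at offset 6: 0xF2 = 11110010 → 4-byte char (#3). Advance 4.
Byte at offset 10: 0xF3 = 11110011 → 4-byte char (#4). Advance 4.
Byte at offset 14: 0xE8 = 11101000 → 3-byte char (#5). Advance 3.
Byte at offset 17: 0xF0 = 11110000 → 4-byte char (#6). Advance 4.
Byte at offset 21: 0xD8 = 11011000 → 2-byte char (#7). Advance 2.
Byte at offset 23: 0xF0 = 11110000 → 4-byte char (#8). Advance 4.
Reached end at offset 27 after 8 code points.

8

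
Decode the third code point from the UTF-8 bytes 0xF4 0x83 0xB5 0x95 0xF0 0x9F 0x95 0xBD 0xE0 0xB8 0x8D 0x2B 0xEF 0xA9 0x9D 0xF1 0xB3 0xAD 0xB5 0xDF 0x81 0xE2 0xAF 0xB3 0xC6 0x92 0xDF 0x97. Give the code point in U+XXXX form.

Offset 0: leading byte 0xF4 = 11110100 → 4-byte char #1 = F4 83 B5 95.
Offset 4: leading byte 0xF0 = 11110000 → 4-byte char #2 = F0 9F 95 BD.
Offset 8: leading byte 0xE0 = 11100000 → 3-byte char #3 = E0 B8 8D.
Leading byte 0xE0 = 11100000 matches 1110xxxx → 3-byte sequence.
Byte 1: 0xE0 = 11100000, payload 0000 (4 bits).
Byte 2: 0xB8 = 10111000 (10xxxxxx ✓), payload 111000.
Byte 3: 0x8D = 10001101 (10xxxxxx ✓), payload 001101.
Concatenate: 0000111000001101 = 0xE0D (16 bits → U+0E0D).

U+0E0D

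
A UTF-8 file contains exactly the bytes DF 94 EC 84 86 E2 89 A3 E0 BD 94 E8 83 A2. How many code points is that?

Byte at offset 0: 0xDF = 11011111 → 2-byte char (#1). Advance 2.
Byte at offset 2: 0xEC = 11101100 → 3-byte char (#2). Advance 3.
Byte at offset 5: 0xE2 = 11100010 → 3-byte char (#3). Advance 3.
Byte at offset 8: 0xE0 = 11100000 → 3-byte char (#4). Advance 3.
Byte at offset 11: 0xE8 = 11101000 → 3-byte char (#5). Advance 3.
Reached end at offset 14 after 5 code points.

5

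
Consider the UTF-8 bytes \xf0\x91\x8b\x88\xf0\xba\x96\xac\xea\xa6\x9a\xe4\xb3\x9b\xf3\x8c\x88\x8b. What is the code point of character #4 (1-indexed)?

U+4CDB

Offset 0: leading byte 0xF0 = 11110000 → 4-byte char #1 = F0 91 8B 88.
Offset 4: leading byte 0xF0 = 11110000 → 4-byte char #2 = F0 BA 96 AC.
Offset 8: leading byte 0xEA = 11101010 → 3-byte char #3 = EA A6 9A.
Offset 11: leading byte 0xE4 = 11100100 → 3-byte char #4 = E4 B3 9B.
Leading byte 0xE4 = 11100100 matches 1110xxxx → 3-byte sequence.
Byte 1: 0xE4 = 11100100, payload 0100 (4 bits).
Byte 2: 0xB3 = 10110011 (10xxxxxx ✓), payload 110011.
Byte 3: 0x9B = 10011011 (10xxxxxx ✓), payload 011011.
Concatenate: 0100110011011011 = 0x4CDB (16 bits → U+4CDB).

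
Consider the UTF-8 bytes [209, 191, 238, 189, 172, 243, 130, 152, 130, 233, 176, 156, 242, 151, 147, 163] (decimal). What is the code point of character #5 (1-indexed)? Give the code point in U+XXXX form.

Offset 0: leading byte 0xD1 = 11010001 → 2-byte char #1 = D1 BF.
Offset 2: leading byte 0xEE = 11101110 → 3-byte char #2 = EE BD AC.
Offset 5: leading byte 0xF3 = 11110011 → 4-byte char #3 = F3 82 98 82.
Offset 9: leading byte 0xE9 = 11101001 → 3-byte char #4 = E9 B0 9C.
Offset 12: leading byte 0xF2 = 11110010 → 4-byte char #5 = F2 97 93 A3.
Leading byte 0xF2 = 11110010 matches 11110xxx → 4-byte sequence.
Byte 1: 0xF2 = 11110010, payload 010 (3 bits).
Byte 2: 0x97 = 10010111 (10xxxxxx ✓), payload 010111.
Byte 3: 0x93 = 10010011 (10xxxxxx ✓), payload 010011.
Byte 4: 0xA3 = 10100011 (10xxxxxx ✓), payload 100011.
Concatenate: 010010111010011100011 = 0x974E3 (21 bits → U+974E3).

U+974E3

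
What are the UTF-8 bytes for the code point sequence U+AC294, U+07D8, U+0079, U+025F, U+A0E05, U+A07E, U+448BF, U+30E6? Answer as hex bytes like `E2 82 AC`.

U+AC294: 4-byte form → F2 AC 8A 94.
U+07D8: 2-byte form → DF 98.
U+0079: 1-byte form → 79.
U+025F: 2-byte form → C9 9F.
U+A0E05: 4-byte form → F2 A0 B8 85.
U+A07E: 3-byte form → EA 81 BE.
U+448BF: 4-byte form → F1 84 A2 BF.
U+30E6: 3-byte form → E3 83 A6.
Concatenated (23 bytes): F2 AC 8A 94 DF 98 79 C9 9F F2 A0 B8 85 EA 81 BE F1 84 A2 BF E3 83 A6.

F2 AC 8A 94 DF 98 79 C9 9F F2 A0 B8 85 EA 81 BE F1 84 A2 BF E3 83 A6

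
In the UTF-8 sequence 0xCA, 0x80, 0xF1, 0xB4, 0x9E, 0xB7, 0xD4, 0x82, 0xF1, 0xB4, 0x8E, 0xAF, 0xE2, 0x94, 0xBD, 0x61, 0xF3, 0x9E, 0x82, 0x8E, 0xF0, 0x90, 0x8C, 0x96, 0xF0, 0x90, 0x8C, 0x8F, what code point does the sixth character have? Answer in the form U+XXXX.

Offset 0: leading byte 0xCA = 11001010 → 2-byte char #1 = CA 80.
Offset 2: leading byte 0xF1 = 11110001 → 4-byte char #2 = F1 B4 9E B7.
Offset 6: leading byte 0xD4 = 11010100 → 2-byte char #3 = D4 82.
Offset 8: leading byte 0xF1 = 11110001 → 4-byte char #4 = F1 B4 8E AF.
Offset 12: leading byte 0xE2 = 11100010 → 3-byte char #5 = E2 94 BD.
Offset 15: leading byte 0x61 = 01100001 → 1-byte char #6 = 61.
Leading byte 0x61 = 01100001 matches 0xxxxxxx → 1-byte sequence.
Byte 1: 0x61 = 01100001, payload 1100001 (7 bits).
Concatenate: 1100001 = 0x61 (7 bits → U+0061).

U+0061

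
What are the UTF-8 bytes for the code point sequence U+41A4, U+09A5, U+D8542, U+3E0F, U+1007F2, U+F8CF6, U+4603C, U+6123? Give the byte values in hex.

U+41A4: 3-byte form → E4 86 A4.
U+09A5: 3-byte form → E0 A6 A5.
U+D8542: 4-byte form → F3 98 95 82.
U+3E0F: 3-byte form → E3 B8 8F.
U+1007F2: 4-byte form → F4 80 9F B2.
U+F8CF6: 4-byte form → F3 B8 B3 B6.
U+4603C: 4-byte form → F1 86 80 BC.
U+6123: 3-byte form → E6 84 A3.
Concatenated (28 bytes): E4 86 A4 E0 A6 A5 F3 98 95 82 E3 B8 8F F4 80 9F B2 F3 B8 B3 B6 F1 86 80 BC E6 84 A3.

E4 86 A4 E0 A6 A5 F3 98 95 82 E3 B8 8F F4 80 9F B2 F3 B8 B3 B6 F1 86 80 BC E6 84 A3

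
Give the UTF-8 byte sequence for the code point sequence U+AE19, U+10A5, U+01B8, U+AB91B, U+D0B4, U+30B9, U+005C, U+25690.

U+AE19: 3-byte form → EA B8 99.
U+10A5: 3-byte form → E1 82 A5.
U+01B8: 2-byte form → C6 B8.
U+AB91B: 4-byte form → F2 AB A4 9B.
U+D0B4: 3-byte form → ED 82 B4.
U+30B9: 3-byte form → E3 82 B9.
U+005C: 1-byte form → 5C.
U+25690: 4-byte form → F0 A5 9A 90.
Concatenated (23 bytes): EA B8 99 E1 82 A5 C6 B8 F2 AB A4 9B ED 82 B4 E3 82 B9 5C F0 A5 9A 90.

EA B8 99 E1 82 A5 C6 B8 F2 AB A4 9B ED 82 B4 E3 82 B9 5C F0 A5 9A 90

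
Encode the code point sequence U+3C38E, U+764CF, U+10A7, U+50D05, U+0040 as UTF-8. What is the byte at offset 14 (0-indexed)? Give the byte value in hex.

0x85

U+3C38E → 4-byte form F0 BC 8E 8E at offsets 0–3.
U+764CF → 4-byte form F1 B6 93 8F at offsets 4–7.
U+10A7 → 3-byte form E1 82 A7 at offsets 8–10.
U+50D05 → 4-byte form F1 90 B4 85 at offsets 11–14.
Offset 14 falls in char 4's range; it's byte 4 of F1 90 B4 85 = 0x85.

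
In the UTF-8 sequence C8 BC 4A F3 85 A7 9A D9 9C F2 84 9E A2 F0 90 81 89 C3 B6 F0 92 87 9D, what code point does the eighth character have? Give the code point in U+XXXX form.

Offset 0: leading byte 0xC8 = 11001000 → 2-byte char #1 = C8 BC.
Offset 2: leading byte 0x4A = 01001010 → 1-byte char #2 = 4A.
Offset 3: leading byte 0xF3 = 11110011 → 4-byte char #3 = F3 85 A7 9A.
Offset 7: leading byte 0xD9 = 11011001 → 2-byte char #4 = D9 9C.
Offset 9: leading byte 0xF2 = 11110010 → 4-byte char #5 = F2 84 9E A2.
Offset 13: leading byte 0xF0 = 11110000 → 4-byte char #6 = F0 90 81 89.
Offset 17: leading byte 0xC3 = 11000011 → 2-byte char #7 = C3 B6.
Offset 19: leading byte 0xF0 = 11110000 → 4-byte char #8 = F0 92 87 9D.
Leading byte 0xF0 = 11110000 matches 11110xxx → 4-byte sequence.
Byte 1: 0xF0 = 11110000, payload 000 (3 bits).
Byte 2: 0x92 = 10010010 (10xxxxxx ✓), payload 010010.
Byte 3: 0x87 = 10000111 (10xxxxxx ✓), payload 000111.
Byte 4: 0x9D = 10011101 (10xxxxxx ✓), payload 011101.
Concatenate: 000010010000111011101 = 0x121DD (21 bits → U+121DD).

U+121DD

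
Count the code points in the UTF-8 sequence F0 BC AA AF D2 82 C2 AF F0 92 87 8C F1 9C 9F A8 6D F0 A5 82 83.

Byte at offset 0: 0xF0 = 11110000 → 4-byte char (#1). Advance 4.
Byte at offset 4: 0xD2 = 11010010 → 2-byte char (#2). Advance 2.
Byte at offset 6: 0xC2 = 11000010 → 2-byte char (#3). Advance 2.
Byte at offset 8: 0xF0 = 11110000 → 4-byte char (#4). Advance 4.
Byte at offset 12: 0xF1 = 11110001 → 4-byte char (#5). Advance 4.
Byte at offset 16: 0x6D = 01101101 → 1-byte char (#6). Advance 1.
Byte at offset 17: 0xF0 = 11110000 → 4-byte char (#7). Advance 4.
Reached end at offset 21 after 7 code points.

7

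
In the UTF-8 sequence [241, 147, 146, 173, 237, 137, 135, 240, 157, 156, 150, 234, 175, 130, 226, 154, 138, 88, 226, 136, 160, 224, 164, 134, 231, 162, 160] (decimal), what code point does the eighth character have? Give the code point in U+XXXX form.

Offset 0: leading byte 0xF1 = 11110001 → 4-byte char #1 = F1 93 92 AD.
Offset 4: leading byte 0xED = 11101101 → 3-byte char #2 = ED 89 87.
Offset 7: leading byte 0xF0 = 11110000 → 4-byte char #3 = F0 9D 9C 96.
Offset 11: leading byte 0xEA = 11101010 → 3-byte char #4 = EA AF 82.
Offset 14: leading byte 0xE2 = 11100010 → 3-byte char #5 = E2 9A 8A.
Offset 17: leading byte 0x58 = 01011000 → 1-byte char #6 = 58.
Offset 18: leading byte 0xE2 = 11100010 → 3-byte char #7 = E2 88 A0.
Offset 21: leading byte 0xE0 = 11100000 → 3-byte char #8 = E0 A4 86.
Leading byte 0xE0 = 11100000 matches 1110xxxx → 3-byte sequence.
Byte 1: 0xE0 = 11100000, payload 0000 (4 bits).
Byte 2: 0xA4 = 10100100 (10xxxxxx ✓), payload 100100.
Byte 3: 0x86 = 10000110 (10xxxxxx ✓), payload 000110.
Concatenate: 0000100100000110 = 0x906 (16 bits → U+0906).

U+0906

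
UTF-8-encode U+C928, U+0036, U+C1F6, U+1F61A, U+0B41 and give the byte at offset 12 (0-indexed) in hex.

U+C928 → 3-byte form EC A4 A8 at offsets 0–2.
U+0036 → 1-byte form 36 at offsets 3–3.
U+C1F6 → 3-byte form EC 87 B6 at offsets 4–6.
U+1F61A → 4-byte form F0 9F 98 9A at offsets 7–10.
U+0B41 → 3-byte form E0 AD 81 at offsets 11–13.
Offset 12 falls in char 5's range; it's byte 2 of E0 AD 81 = 0xAD.

0xAD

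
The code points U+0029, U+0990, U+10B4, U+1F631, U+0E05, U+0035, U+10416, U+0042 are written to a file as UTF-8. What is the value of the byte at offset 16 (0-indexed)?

0x90

U+0029 → 1-byte form 29 at offsets 0–0.
U+0990 → 3-byte form E0 A6 90 at offsets 1–3.
U+10B4 → 3-byte form E1 82 B4 at offsets 4–6.
U+1F631 → 4-byte form F0 9F 98 B1 at offsets 7–10.
U+0E05 → 3-byte form E0 B8 85 at offsets 11–13.
U+0035 → 1-byte form 35 at offsets 14–14.
U+10416 → 4-byte form F0 90 90 96 at offsets 15–18.
Offset 16 falls in char 7's range; it's byte 2 of F0 90 90 96 = 0x90.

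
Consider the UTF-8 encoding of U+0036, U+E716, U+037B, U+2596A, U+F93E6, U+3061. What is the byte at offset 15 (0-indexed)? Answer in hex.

0x81

U+0036 → 1-byte form 36 at offsets 0–0.
U+E716 → 3-byte form EE 9C 96 at offsets 1–3.
U+037B → 2-byte form CD BB at offsets 4–5.
U+2596A → 4-byte form F0 A5 A5 AA at offsets 6–9.
U+F93E6 → 4-byte form F3 B9 8F A6 at offsets 10–13.
U+3061 → 3-byte form E3 81 A1 at offsets 14–16.
Offset 15 falls in char 6's range; it's byte 2 of E3 81 A1 = 0x81.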